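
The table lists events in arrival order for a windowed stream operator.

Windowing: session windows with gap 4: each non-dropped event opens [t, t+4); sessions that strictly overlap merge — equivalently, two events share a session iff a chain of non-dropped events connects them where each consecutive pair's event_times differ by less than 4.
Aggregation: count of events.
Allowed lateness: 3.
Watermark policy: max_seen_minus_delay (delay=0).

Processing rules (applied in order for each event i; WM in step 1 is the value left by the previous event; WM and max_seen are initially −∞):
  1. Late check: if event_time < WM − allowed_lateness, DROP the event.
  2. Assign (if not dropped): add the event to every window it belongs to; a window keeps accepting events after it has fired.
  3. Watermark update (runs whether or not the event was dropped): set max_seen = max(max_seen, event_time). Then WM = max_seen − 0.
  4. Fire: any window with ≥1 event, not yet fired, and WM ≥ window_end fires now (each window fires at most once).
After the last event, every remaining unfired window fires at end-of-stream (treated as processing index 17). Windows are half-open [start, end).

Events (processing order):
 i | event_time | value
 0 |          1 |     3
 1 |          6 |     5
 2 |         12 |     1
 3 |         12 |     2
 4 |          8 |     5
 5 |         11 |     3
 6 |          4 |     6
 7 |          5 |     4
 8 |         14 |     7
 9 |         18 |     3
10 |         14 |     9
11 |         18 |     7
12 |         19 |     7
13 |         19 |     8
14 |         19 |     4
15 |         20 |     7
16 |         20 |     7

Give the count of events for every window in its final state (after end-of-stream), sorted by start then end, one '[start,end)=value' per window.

i=0 t=1 v=3: → [1,5); WM=1
i=1 t=6 v=5: → [6,10); WM=6
i=2 t=12 v=1: → [12,16); WM=12
i=3 t=12 v=2: → [12,16); WM=12
i=4 t=8 v=5: DROP (t<12-3); WM=12
i=5 t=11 v=3: → [11,16); WM=12
i=6 t=4 v=6: DROP (t<12-3); WM=12
i=7 t=5 v=4: DROP (t<12-3); WM=12
i=8 t=14 v=7: → [11,18); WM=14
i=9 t=18 v=3: → [18,22); WM=18
i=10 t=14 v=9: DROP (t<18-3); WM=18
i=11 t=18 v=7: → [18,22); WM=18
i=12 t=19 v=7: → [18,23); WM=19
i=13 t=19 v=8: → [18,23); WM=19
i=14 t=19 v=4: → [18,23); WM=19
i=15 t=20 v=7: → [18,24); WM=20
i=16 t=20 v=7: → [18,24); WM=20

[1,5)=1 [6,10)=1 [11,18)=4 [18,24)=7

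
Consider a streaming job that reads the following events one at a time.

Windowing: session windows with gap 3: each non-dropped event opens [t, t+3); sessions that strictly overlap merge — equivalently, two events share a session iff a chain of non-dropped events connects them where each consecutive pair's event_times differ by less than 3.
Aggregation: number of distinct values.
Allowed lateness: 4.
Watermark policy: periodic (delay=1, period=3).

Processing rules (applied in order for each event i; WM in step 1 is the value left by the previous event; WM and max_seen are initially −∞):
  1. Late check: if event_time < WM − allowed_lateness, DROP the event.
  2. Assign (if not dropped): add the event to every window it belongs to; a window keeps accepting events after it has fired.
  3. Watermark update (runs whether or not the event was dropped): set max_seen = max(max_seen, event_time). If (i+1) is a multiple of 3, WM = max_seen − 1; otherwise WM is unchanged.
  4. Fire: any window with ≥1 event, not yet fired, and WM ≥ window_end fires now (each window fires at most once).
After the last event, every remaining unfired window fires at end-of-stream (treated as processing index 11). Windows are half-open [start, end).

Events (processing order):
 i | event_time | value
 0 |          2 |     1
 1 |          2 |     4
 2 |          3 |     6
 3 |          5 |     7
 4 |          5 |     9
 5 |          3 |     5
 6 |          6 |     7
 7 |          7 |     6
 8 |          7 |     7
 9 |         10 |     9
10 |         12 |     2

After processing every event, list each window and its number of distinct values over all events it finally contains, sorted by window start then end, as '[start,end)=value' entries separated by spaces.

i=0 t=2 v=1: → [2,5); WM=−∞
i=1 t=2 v=4: → [2,5); WM=−∞
i=2 t=3 v=6: → [2,6); WM=2
i=3 t=5 v=7: → [2,8); WM=2
i=4 t=5 v=9: → [2,8); WM=2
i=5 t=3 v=5: → [2,8); WM=4
i=6 t=6 v=7: → [2,9); WM=4
i=7 t=7 v=6: → [2,10); WM=4
i=8 t=7 v=7: → [2,10); WM=6
i=9 t=10 v=9: → [10,13); WM=6
i=10 t=12 v=2: → [10,15); WM=6

[2,10)=6 [10,15)=2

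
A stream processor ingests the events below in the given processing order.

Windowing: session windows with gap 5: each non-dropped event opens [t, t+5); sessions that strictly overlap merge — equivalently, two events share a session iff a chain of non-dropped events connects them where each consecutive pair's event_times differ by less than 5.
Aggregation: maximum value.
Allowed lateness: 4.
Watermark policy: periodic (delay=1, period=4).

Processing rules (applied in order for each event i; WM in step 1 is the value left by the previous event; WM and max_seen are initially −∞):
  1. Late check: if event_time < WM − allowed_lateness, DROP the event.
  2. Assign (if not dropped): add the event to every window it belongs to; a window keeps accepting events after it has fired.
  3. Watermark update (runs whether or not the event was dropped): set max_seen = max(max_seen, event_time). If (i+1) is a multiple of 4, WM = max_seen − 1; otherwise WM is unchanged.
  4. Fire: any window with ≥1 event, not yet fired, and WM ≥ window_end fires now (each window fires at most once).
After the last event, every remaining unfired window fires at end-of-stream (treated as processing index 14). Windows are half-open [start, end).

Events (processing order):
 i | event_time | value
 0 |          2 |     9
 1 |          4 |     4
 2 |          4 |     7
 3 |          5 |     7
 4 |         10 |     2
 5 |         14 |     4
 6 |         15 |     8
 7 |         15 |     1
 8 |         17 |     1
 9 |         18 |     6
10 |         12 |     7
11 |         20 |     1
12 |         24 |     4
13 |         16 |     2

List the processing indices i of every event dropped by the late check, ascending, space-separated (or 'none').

i=0 t=2 v=9: → [2,7); WM=−∞
i=1 t=4 v=4: → [2,9); WM=−∞
i=2 t=4 v=7: → [2,9); WM=−∞
i=3 t=5 v=7: → [2,10); WM=4
i=4 t=10 v=2: → [10,15); WM=4
i=5 t=14 v=4: → [10,19); WM=4
i=6 t=15 v=8: → [10,20); WM=4
i=7 t=15 v=1: → [10,20); WM=14
i=8 t=17 v=1: → [10,22); WM=14
i=9 t=18 v=6: → [10,23); WM=14
i=10 t=12 v=7: → [10,23); WM=14
i=11 t=20 v=1: → [10,25); WM=19
i=12 t=24 v=4: → [10,29); WM=19
i=13 t=16 v=2: → [10,29); WM=19

none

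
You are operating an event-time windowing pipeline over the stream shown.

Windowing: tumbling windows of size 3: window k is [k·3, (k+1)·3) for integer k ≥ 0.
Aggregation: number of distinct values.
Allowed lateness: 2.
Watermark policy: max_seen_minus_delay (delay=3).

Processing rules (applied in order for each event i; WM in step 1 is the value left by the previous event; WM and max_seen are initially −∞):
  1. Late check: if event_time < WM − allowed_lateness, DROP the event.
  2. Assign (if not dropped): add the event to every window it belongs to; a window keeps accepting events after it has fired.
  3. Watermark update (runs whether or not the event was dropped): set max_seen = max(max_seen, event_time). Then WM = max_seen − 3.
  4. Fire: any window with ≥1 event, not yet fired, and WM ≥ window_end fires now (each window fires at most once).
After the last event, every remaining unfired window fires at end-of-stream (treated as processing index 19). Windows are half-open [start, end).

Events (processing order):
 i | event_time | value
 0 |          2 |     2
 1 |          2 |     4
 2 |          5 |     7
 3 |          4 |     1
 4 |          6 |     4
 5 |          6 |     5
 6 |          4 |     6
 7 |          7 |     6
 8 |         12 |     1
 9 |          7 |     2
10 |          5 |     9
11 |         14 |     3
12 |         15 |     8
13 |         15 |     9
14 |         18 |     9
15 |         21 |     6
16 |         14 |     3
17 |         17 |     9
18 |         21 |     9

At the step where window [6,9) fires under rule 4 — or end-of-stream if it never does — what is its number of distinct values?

3

i=0 t=2 v=2: → [0,3); WM=-1
i=1 t=2 v=4: → [0,3); WM=-1
i=2 t=5 v=7: → [3,6); WM=2
i=3 t=4 v=1: → [3,6); WM=2
i=4 t=6 v=4: → [6,9); WM=3; [0,3) fires=2
i=5 t=6 v=5: → [6,9); WM=3
i=6 t=4 v=6: → [3,6); WM=3
i=7 t=7 v=6: → [6,9); WM=4
i=8 t=12 v=1: → [12,15); WM=9; [3,6) fires=3 [6,9) fires=3
i=9 t=7 v=2: → [6,9); WM=9
i=10 t=5 v=9: DROP (t<9-2); WM=9
i=11 t=14 v=3: → [12,15); WM=11
i=12 t=15 v=8: → [15,18); WM=12
i=13 t=15 v=9: → [15,18); WM=12
i=14 t=18 v=9: → [18,21); WM=15; [12,15) fires=2
i=15 t=21 v=6: → [21,24); WM=18; [15,18) fires=2
i=16 t=14 v=3: DROP (t<18-2); WM=18
i=17 t=17 v=9: → [15,18); WM=18
i=18 t=21 v=9: → [21,24); WM=18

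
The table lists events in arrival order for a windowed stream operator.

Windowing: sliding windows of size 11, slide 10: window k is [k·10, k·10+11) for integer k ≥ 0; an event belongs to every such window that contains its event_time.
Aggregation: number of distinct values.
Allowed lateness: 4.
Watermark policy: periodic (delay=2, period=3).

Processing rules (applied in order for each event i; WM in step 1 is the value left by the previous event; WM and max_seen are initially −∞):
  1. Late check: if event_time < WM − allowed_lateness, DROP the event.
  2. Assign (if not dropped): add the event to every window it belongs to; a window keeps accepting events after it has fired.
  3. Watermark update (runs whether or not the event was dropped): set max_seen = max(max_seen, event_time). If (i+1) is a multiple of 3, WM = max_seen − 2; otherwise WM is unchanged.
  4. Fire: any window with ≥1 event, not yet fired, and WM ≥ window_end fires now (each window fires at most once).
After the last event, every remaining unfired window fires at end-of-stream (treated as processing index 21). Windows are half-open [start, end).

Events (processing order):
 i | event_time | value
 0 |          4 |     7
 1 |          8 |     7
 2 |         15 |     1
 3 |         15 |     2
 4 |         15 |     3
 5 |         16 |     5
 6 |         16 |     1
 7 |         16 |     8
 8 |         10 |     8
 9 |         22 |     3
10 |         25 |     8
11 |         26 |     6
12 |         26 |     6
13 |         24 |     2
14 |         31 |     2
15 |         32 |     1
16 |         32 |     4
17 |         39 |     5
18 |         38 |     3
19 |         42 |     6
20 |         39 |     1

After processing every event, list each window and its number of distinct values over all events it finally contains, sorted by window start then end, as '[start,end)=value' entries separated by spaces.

i=0 t=4 v=7: → [0,11); WM=−∞
i=1 t=8 v=7: → [0,11); WM=−∞
i=2 t=15 v=1: → [10,21); WM=13; [0,11) fires=1
i=3 t=15 v=2: → [10,21); WM=13
i=4 t=15 v=3: → [10,21); WM=13
i=5 t=16 v=5: → [10,21); WM=14
i=6 t=16 v=1: → [10,21); WM=14
i=7 t=16 v=8: → [10,21); WM=14
i=8 t=10 v=8: → [10,21),[0,11); WM=14
i=9 t=22 v=3: → [20,31); WM=14
i=10 t=25 v=8: → [20,31); WM=14
i=11 t=26 v=6: → [20,31); WM=24; [10,21) fires=5
i=12 t=26 v=6: → [20,31); WM=24
i=13 t=24 v=2: → [20,31); WM=24
i=14 t=31 v=2: → [30,41); WM=29
i=15 t=32 v=1: → [30,41); WM=29
i=16 t=32 v=4: → [30,41); WM=29
i=17 t=39 v=5: → [30,41); WM=37; [20,31) fires=4
i=18 t=38 v=3: → [30,41); WM=37
i=19 t=42 v=6: → [40,51); WM=37
i=20 t=39 v=1: → [30,41); WM=40

[0,11)=2 [10,21)=5 [20,31)=4 [30,41)=5 [40,51)=1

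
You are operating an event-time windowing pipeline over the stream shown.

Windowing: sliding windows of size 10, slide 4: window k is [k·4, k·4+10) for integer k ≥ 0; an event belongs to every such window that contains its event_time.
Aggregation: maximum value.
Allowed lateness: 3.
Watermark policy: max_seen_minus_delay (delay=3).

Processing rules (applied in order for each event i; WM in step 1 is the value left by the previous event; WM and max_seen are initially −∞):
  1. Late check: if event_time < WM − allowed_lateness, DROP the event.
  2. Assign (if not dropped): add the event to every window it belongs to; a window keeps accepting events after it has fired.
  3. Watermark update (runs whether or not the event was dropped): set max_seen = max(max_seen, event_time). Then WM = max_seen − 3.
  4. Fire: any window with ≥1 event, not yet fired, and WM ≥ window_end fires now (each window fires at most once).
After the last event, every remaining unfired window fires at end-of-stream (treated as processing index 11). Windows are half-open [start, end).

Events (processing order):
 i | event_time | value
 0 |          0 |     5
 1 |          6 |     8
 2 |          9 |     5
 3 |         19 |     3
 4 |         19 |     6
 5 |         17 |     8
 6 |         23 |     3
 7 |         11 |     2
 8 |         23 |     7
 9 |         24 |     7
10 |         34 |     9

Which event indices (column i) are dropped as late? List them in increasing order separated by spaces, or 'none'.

7

i=0 t=0 v=5: → [0,10); WM=-3
i=1 t=6 v=8: → [4,14),[0,10); WM=3
i=2 t=9 v=5: → [8,18),[4,14),[0,10); WM=6
i=3 t=19 v=3: → [16,26),[12,22); WM=16; [0,10) fires=8 [4,14) fires=8
i=4 t=19 v=6: → [16,26),[12,22); WM=16
i=5 t=17 v=8: → [16,26),[12,22),[8,18); WM=16
i=6 t=23 v=3: → [20,30),[16,26); WM=20; [8,18) fires=8
i=7 t=11 v=2: DROP (t<20-3); WM=20
i=8 t=23 v=7: → [20,30),[16,26); WM=20
i=9 t=24 v=7: → [24,34),[20,30),[16,26); WM=21
i=10 t=34 v=9: → [32,42),[28,38); WM=31; [12,22) fires=8 [16,26) fires=8 [20,30) fires=7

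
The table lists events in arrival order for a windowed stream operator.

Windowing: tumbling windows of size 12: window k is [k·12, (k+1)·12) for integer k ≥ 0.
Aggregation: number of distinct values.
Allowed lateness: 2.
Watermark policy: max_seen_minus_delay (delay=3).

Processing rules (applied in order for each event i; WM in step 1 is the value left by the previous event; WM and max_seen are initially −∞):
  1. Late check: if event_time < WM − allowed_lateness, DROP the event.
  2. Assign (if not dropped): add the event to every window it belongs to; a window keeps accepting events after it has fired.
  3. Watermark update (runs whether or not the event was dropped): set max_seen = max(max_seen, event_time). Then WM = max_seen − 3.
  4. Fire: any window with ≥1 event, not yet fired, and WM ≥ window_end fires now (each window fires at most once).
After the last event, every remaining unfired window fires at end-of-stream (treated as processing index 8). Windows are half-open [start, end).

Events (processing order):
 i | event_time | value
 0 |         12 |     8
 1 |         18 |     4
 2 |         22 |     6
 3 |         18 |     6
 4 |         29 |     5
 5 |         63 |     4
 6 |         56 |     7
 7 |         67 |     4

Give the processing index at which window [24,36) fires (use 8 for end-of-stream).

i=0 t=12 v=8: → [12,24); WM=9
i=1 t=18 v=4: → [12,24); WM=15
i=2 t=22 v=6: → [12,24); WM=19
i=3 t=18 v=6: → [12,24); WM=19
i=4 t=29 v=5: → [24,36); WM=26; [12,24) fires=3
i=5 t=63 v=4: → [60,72); WM=60; [24,36) fires=1
i=6 t=56 v=7: DROP (t<60-2); WM=60
i=7 t=67 v=4: → [60,72); WM=64

5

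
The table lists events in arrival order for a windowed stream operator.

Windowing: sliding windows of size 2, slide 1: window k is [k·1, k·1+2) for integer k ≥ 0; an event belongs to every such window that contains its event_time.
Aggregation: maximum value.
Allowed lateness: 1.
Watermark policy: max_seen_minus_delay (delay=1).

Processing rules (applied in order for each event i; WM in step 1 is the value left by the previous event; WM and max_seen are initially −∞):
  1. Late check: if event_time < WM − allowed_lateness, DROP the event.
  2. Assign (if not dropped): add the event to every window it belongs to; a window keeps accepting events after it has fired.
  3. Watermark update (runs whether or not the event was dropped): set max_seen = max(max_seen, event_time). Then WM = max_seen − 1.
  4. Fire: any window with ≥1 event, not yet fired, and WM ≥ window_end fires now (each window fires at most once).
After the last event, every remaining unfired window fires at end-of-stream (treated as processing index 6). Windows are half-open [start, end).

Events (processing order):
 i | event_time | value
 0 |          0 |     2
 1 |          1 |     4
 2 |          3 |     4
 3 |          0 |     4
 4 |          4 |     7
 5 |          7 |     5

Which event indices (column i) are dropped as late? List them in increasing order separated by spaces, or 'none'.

i=0 t=0 v=2: → [0,2); WM=-1
i=1 t=1 v=4: → [1,3),[0,2); WM=0
i=2 t=3 v=4: → [3,5),[2,4); WM=2; [0,2) fires=4
i=3 t=0 v=4: DROP (t<2-1); WM=2
i=4 t=4 v=7: → [4,6),[3,5); WM=3; [1,3) fires=4
i=5 t=7 v=5: → [7,9),[6,8); WM=6; [2,4) fires=4 [3,5) fires=7 [4,6) fires=7

3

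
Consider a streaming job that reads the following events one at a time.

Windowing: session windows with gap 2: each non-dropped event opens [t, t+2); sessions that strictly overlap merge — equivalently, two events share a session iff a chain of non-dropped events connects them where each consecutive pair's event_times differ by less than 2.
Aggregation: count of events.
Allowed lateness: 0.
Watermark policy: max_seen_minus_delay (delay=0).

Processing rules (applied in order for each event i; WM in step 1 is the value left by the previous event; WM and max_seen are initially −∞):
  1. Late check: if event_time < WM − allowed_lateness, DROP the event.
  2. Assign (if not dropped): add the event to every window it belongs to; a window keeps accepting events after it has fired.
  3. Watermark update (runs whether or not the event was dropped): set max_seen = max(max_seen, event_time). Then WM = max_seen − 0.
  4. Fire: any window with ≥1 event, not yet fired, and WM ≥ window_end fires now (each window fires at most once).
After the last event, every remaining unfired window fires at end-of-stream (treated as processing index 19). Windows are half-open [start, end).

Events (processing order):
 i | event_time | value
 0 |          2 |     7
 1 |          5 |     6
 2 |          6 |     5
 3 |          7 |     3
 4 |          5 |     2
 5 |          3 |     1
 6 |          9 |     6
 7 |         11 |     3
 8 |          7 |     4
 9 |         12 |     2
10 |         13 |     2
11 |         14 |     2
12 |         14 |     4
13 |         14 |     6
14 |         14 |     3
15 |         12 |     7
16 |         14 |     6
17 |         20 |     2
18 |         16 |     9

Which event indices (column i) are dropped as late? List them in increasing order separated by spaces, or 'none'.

4 5 8 15 18

i=0 t=2 v=7: → [2,4); WM=2
i=1 t=5 v=6: → [5,7); WM=5
i=2 t=6 v=5: → [5,8); WM=6
i=3 t=7 v=3: → [5,9); WM=7
i=4 t=5 v=2: DROP (t<7-0); WM=7
i=5 t=3 v=1: DROP (t<7-0); WM=7
i=6 t=9 v=6: → [9,11); WM=9
i=7 t=11 v=3: → [11,13); WM=11
i=8 t=7 v=4: DROP (t<11-0); WM=11
i=9 t=12 v=2: → [11,14); WM=12
i=10 t=13 v=2: → [11,15); WM=13
i=11 t=14 v=2: → [11,16); WM=14
i=12 t=14 v=4: → [11,16); WM=14
i=13 t=14 v=6: → [11,16); WM=14
i=14 t=14 v=3: → [11,16); WM=14
i=15 t=12 v=7: DROP (t<14-0); WM=14
i=16 t=14 v=6: → [11,16); WM=14
i=17 t=20 v=2: → [20,22); WM=20
i=18 t=16 v=9: DROP (t<20-0); WM=20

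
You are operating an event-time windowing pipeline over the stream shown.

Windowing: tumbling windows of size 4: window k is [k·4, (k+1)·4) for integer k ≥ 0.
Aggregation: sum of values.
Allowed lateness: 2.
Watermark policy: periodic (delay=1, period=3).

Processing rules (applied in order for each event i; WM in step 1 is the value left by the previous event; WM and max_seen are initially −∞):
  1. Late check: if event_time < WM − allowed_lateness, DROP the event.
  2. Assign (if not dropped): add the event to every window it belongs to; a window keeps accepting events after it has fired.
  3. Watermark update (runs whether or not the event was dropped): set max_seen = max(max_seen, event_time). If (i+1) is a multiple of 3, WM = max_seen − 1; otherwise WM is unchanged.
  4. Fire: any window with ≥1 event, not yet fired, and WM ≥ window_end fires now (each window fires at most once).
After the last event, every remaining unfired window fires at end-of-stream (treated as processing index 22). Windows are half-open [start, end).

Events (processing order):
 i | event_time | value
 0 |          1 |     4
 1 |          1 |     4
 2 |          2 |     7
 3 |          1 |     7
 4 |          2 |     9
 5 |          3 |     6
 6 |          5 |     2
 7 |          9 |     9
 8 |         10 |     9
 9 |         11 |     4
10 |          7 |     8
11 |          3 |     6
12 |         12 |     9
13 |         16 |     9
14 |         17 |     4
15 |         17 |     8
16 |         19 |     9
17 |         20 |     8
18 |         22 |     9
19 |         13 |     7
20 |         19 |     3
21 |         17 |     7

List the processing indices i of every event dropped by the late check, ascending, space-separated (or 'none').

i=0 t=1 v=4: → [0,4); WM=−∞
i=1 t=1 v=4: → [0,4); WM=−∞
i=2 t=2 v=7: → [0,4); WM=1
i=3 t=1 v=7: → [0,4); WM=1
i=4 t=2 v=9: → [0,4); WM=1
i=5 t=3 v=6: → [0,4); WM=2
i=6 t=5 v=2: → [4,8); WM=2
i=7 t=9 v=9: → [8,12); WM=2
i=8 t=10 v=9: → [8,12); WM=9; [0,4) fires=37 [4,8) fires=2
i=9 t=11 v=4: → [8,12); WM=9
i=10 t=7 v=8: → [4,8); WM=9
i=11 t=3 v=6: DROP (t<9-2); WM=10
i=12 t=12 v=9: → [12,16); WM=10
i=13 t=16 v=9: → [16,20); WM=10
i=14 t=17 v=4: → [16,20); WM=16; [8,12) fires=22 [12,16) fires=9
i=15 t=17 v=8: → [16,20); WM=16
i=16 t=19 v=9: → [16,20); WM=16
i=17 t=20 v=8: → [20,24); WM=19
i=18 t=22 v=9: → [20,24); WM=19
i=19 t=13 v=7: DROP (t<19-2); WM=19
i=20 t=19 v=3: → [16,20); WM=21; [16,20) fires=33
i=21 t=17 v=7: DROP (t<21-2); WM=21

11 19 21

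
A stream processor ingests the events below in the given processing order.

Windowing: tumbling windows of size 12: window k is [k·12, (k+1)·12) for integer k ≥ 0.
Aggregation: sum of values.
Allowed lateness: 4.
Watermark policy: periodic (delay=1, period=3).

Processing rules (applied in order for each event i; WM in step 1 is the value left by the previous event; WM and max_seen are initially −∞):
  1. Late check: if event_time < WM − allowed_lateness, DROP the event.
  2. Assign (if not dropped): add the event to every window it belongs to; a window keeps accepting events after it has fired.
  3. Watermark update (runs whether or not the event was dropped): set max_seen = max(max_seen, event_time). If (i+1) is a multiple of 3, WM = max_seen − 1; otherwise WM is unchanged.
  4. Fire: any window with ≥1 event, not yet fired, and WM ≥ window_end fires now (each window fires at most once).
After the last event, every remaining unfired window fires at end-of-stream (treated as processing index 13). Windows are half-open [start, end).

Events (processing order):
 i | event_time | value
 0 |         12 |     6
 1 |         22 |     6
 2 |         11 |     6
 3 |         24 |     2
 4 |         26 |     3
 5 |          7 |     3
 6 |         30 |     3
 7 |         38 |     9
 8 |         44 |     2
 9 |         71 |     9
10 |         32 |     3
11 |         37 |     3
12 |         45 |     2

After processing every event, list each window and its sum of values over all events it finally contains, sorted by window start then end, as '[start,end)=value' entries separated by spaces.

i=0 t=12 v=6: → [12,24); WM=−∞
i=1 t=22 v=6: → [12,24); WM=−∞
i=2 t=11 v=6: → [0,12); WM=21; [0,12) fires=6
i=3 t=24 v=2: → [24,36); WM=21
i=4 t=26 v=3: → [24,36); WM=21
i=5 t=7 v=3: DROP (t<21-4); WM=25; [12,24) fires=12
i=6 t=30 v=3: → [24,36); WM=25
i=7 t=38 v=9: → [36,48); WM=25
i=8 t=44 v=2: → [36,48); WM=43; [24,36) fires=8
i=9 t=71 v=9: → [60,72); WM=43
i=10 t=32 v=3: DROP (t<43-4); WM=43
i=11 t=37 v=3: DROP (t<43-4); WM=70; [36,48) fires=11
i=12 t=45 v=2: DROP (t<70-4); WM=70

[0,12)=6 [12,24)=12 [24,36)=8 [36,48)=11 [60,72)=9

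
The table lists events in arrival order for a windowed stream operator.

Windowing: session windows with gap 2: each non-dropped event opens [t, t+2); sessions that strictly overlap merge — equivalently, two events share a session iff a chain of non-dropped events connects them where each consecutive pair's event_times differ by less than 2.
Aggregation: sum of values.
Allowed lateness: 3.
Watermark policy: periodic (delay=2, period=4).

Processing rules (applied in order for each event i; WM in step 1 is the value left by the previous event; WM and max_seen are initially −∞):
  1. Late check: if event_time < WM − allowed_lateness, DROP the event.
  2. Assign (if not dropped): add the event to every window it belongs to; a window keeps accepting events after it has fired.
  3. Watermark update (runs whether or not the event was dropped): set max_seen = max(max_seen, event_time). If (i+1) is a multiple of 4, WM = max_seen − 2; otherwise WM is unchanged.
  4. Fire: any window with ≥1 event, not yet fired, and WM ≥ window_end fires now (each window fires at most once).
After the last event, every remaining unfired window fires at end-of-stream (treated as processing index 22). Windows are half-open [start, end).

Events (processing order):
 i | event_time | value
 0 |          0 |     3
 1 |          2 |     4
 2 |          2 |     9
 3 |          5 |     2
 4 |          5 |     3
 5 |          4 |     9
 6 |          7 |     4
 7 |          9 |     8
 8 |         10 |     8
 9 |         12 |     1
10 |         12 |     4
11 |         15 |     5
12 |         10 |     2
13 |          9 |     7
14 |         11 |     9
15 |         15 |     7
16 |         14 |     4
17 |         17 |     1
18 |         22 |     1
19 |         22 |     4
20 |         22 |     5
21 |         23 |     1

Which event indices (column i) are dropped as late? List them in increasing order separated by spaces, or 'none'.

i=0 t=0 v=3: → [0,2); WM=−∞
i=1 t=2 v=4: → [2,4); WM=−∞
i=2 t=2 v=9: → [2,4); WM=−∞
i=3 t=5 v=2: → [5,7); WM=3
i=4 t=5 v=3: → [5,7); WM=3
i=5 t=4 v=9: → [4,7); WM=3
i=6 t=7 v=4: → [7,9); WM=3
i=7 t=9 v=8: → [9,11); WM=7
i=8 t=10 v=8: → [9,12); WM=7
i=9 t=12 v=1: → [12,14); WM=7
i=10 t=12 v=4: → [12,14); WM=7
i=11 t=15 v=5: → [15,17); WM=13
i=12 t=10 v=2: → [9,12); WM=13
i=13 t=9 v=7: DROP (t<13-3); WM=13
i=14 t=11 v=9: → [9,14); WM=13
i=15 t=15 v=7: → [15,17); WM=13
i=16 t=14 v=4: → [14,17); WM=13
i=17 t=17 v=1: → [17,19); WM=13
i=18 t=22 v=1: → [22,24); WM=13
i=19 t=22 v=4: → [22,24); WM=20
i=20 t=22 v=5: → [22,24); WM=20
i=21 t=23 v=1: → [22,25); WM=20

13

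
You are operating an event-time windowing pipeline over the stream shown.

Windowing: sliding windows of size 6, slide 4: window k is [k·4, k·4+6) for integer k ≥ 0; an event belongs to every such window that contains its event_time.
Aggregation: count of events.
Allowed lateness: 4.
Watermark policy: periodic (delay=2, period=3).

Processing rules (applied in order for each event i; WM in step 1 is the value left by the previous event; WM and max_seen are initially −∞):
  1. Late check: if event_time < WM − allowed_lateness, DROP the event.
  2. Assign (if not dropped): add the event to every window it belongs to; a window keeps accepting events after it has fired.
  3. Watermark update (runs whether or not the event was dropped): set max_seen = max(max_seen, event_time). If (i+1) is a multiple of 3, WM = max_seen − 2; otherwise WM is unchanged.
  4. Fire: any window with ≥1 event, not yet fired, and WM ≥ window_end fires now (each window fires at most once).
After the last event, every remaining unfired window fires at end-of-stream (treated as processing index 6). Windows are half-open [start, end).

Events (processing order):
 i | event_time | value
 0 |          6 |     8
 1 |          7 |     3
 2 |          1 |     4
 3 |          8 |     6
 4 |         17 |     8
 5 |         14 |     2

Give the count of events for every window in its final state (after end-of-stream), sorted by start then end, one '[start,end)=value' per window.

i=0 t=6 v=8: → [4,10); WM=−∞
i=1 t=7 v=3: → [4,10); WM=−∞
i=2 t=1 v=4: → [0,6); WM=5
i=3 t=8 v=6: → [8,14),[4,10); WM=5
i=4 t=17 v=8: → [16,22),[12,18); WM=5
i=5 t=14 v=2: → [12,18); WM=15; [0,6) fires=1 [4,10) fires=3 [8,14) fires=1

[0,6)=1 [4,10)=3 [8,14)=1 [12,18)=2 [16,22)=1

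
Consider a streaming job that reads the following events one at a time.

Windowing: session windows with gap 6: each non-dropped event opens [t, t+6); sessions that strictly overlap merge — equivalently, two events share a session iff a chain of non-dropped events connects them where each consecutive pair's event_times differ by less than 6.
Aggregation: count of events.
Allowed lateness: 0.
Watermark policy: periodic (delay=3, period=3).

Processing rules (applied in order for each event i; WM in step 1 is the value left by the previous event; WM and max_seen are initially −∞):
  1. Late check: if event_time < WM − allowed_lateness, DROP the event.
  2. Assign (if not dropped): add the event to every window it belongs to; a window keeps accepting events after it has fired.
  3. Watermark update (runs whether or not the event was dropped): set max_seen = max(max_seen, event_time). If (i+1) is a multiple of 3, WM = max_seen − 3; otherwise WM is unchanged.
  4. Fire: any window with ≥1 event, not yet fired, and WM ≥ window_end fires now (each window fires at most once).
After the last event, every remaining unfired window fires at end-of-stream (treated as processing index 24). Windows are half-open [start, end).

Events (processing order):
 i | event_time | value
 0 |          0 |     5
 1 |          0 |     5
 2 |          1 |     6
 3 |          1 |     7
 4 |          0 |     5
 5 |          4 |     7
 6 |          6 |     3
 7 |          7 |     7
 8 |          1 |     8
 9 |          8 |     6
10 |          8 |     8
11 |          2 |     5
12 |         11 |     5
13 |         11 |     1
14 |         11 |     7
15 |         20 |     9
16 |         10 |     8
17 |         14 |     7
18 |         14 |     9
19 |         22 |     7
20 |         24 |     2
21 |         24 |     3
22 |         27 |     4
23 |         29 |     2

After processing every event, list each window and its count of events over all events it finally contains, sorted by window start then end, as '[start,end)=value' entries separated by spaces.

i=0 t=0 v=5: → [0,6); WM=−∞
i=1 t=0 v=5: → [0,6); WM=−∞
i=2 t=1 v=6: → [0,7); WM=-2
i=3 t=1 v=7: → [0,7); WM=-2
i=4 t=0 v=5: → [0,7); WM=-2
i=5 t=4 v=7: → [0,10); WM=1
i=6 t=6 v=3: → [0,12); WM=1
i=7 t=7 v=7: → [0,13); WM=1
i=8 t=1 v=8: → [0,13); WM=4
i=9 t=8 v=6: → [0,14); WM=4
i=10 t=8 v=8: → [0,14); WM=4
i=11 t=2 v=5: DROP (t<4-0); WM=5
i=12 t=11 v=5: → [0,17); WM=5
i=13 t=11 v=1: → [0,17); WM=5
i=14 t=11 v=7: → [0,17); WM=8
i=15 t=20 v=9: → [20,26); WM=8
i=16 t=10 v=8: → [0,17); WM=8
i=17 t=14 v=7: → [0,20); WM=17
i=18 t=14 v=9: DROP (t<17-0); WM=17
i=19 t=22 v=7: → [20,28); WM=17
i=20 t=24 v=2: → [20,30); WM=21
i=21 t=24 v=3: → [20,30); WM=21
i=22 t=27 v=4: → [20,33); WM=21
i=23 t=29 v=2: → [20,35); WM=26

[0,20)=16 [20,35)=6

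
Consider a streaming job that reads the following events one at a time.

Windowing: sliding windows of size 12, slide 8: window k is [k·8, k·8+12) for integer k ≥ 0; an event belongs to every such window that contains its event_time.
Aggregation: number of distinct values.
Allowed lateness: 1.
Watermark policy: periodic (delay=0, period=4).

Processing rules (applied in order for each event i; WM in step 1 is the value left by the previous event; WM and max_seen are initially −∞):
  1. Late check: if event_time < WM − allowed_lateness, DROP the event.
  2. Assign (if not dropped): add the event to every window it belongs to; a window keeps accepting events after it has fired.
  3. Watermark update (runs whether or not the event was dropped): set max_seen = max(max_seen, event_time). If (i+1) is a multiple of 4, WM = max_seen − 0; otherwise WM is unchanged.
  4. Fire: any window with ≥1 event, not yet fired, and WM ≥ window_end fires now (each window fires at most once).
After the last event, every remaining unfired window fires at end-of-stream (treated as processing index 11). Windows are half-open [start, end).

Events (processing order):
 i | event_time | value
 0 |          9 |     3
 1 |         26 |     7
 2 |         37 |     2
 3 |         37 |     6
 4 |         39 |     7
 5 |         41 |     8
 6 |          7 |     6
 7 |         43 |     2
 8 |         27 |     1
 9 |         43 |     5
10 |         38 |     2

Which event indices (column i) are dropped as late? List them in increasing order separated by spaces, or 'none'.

i=0 t=9 v=3: → [8,20),[0,12); WM=−∞
i=1 t=26 v=7: → [24,36),[16,28); WM=−∞
i=2 t=37 v=2: → [32,44); WM=−∞
i=3 t=37 v=6: → [32,44); WM=37; [0,12) fires=1 [8,20) fires=1 [16,28) fires=1 [24,36) fires=1
i=4 t=39 v=7: → [32,44); WM=37
i=5 t=41 v=8: → [40,52),[32,44); WM=37
i=6 t=7 v=6: DROP (t<37-1); WM=37
i=7 t=43 v=2: → [40,52),[32,44); WM=43
i=8 t=27 v=1: DROP (t<43-1); WM=43
i=9 t=43 v=5: → [40,52),[32,44); WM=43
i=10 t=38 v=2: DROP (t<43-1); WM=43

6 8 10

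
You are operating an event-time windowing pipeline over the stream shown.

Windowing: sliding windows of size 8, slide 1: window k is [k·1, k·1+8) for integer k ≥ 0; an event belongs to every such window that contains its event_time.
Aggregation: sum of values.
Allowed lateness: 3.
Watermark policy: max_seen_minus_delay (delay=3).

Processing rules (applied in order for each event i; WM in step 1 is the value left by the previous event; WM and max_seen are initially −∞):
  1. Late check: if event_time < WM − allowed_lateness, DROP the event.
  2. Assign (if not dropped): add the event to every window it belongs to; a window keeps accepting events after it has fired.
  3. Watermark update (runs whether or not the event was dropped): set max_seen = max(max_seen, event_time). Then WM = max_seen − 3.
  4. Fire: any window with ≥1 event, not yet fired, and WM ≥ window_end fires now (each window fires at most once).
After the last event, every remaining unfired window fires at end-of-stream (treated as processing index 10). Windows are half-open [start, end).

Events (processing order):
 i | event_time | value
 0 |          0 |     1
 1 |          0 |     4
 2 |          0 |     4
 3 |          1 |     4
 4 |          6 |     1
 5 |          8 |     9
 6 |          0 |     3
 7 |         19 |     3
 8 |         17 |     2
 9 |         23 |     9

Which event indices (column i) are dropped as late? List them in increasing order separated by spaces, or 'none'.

i=0 t=0 v=1: → [0,8); WM=-3
i=1 t=0 v=4: → [0,8); WM=-3
i=2 t=0 v=4: → [0,8); WM=-3
i=3 t=1 v=4: → [1,9),[0,8); WM=-2
i=4 t=6 v=1: → [6,14),[5,13),[4,12),[3,11),[2,10),[1,9),[0,8); WM=3
i=5 t=8 v=9: → [8,16),[7,15),[6,14),[5,13),[4,12),[3,11),[2,10),[1,9); WM=5
i=6 t=0 v=3: DROP (t<5-3); WM=5
i=7 t=19 v=3: → [19,27),[18,26),[17,25),[16,24),[15,23),[14,22),[13,21),[12,20); WM=16; [0,8) fires=14 [1,9) fires=14 [2,10) fires=10 [3,11) fires=10 [4,12) fires=10 [5,13) fires=10 [6,14) fires=10 [7,15) fires=9 [8,16) fires=9
i=8 t=17 v=2: → [17,25),[16,24),[15,23),[14,22),[13,21),[12,20),[11,19),[10,18); WM=16
i=9 t=23 v=9: → [23,31),[22,30),[21,29),[20,28),[19,27),[18,26),[17,25),[16,24); WM=20; [10,18) fires=2 [11,19) fires=2 [12,20) fires=5

6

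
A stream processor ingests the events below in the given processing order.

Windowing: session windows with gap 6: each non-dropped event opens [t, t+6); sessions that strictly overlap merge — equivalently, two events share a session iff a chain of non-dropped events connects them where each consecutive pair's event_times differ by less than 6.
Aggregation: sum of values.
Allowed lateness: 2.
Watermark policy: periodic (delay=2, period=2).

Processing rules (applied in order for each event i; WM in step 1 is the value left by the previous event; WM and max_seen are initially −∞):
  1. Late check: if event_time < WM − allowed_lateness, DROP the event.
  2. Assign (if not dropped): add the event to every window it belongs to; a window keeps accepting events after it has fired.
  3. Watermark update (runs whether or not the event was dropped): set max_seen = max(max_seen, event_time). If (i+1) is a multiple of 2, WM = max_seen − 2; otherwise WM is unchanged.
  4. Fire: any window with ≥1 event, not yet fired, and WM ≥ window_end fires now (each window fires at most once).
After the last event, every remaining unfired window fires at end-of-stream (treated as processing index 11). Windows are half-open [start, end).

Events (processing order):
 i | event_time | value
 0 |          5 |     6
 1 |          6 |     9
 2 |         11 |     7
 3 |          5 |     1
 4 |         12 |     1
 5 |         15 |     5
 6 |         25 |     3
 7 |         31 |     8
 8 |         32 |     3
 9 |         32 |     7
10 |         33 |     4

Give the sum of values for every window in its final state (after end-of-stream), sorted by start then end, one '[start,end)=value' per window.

[5,21)=29 [25,31)=3 [31,39)=22

i=0 t=5 v=6: → [5,11); WM=−∞
i=1 t=6 v=9: → [5,12); WM=4
i=2 t=11 v=7: → [5,17); WM=4
i=3 t=5 v=1: → [5,17); WM=9
i=4 t=12 v=1: → [5,18); WM=9
i=5 t=15 v=5: → [5,21); WM=13
i=6 t=25 v=3: → [25,31); WM=13
i=7 t=31 v=8: → [31,37); WM=29
i=8 t=32 v=3: → [31,38); WM=29
i=9 t=32 v=7: → [31,38); WM=30
i=10 t=33 v=4: → [31,39); WM=30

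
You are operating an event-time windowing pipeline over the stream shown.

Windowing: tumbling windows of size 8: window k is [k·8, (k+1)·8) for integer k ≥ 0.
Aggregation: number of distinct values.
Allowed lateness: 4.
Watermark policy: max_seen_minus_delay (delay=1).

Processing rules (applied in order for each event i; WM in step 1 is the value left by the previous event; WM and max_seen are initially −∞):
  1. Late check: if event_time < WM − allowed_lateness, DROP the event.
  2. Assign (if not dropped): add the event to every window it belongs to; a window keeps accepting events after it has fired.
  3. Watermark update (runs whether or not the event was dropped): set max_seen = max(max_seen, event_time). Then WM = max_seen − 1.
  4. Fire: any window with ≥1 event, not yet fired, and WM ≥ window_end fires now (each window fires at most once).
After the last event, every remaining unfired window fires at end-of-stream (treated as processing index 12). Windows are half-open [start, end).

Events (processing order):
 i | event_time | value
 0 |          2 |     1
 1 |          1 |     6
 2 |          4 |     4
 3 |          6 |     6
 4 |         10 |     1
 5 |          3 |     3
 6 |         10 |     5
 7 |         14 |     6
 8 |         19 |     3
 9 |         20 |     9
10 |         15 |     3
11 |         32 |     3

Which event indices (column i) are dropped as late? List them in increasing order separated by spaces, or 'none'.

i=0 t=2 v=1: → [0,8); WM=1
i=1 t=1 v=6: → [0,8); WM=1
i=2 t=4 v=4: → [0,8); WM=3
i=3 t=6 v=6: → [0,8); WM=5
i=4 t=10 v=1: → [8,16); WM=9; [0,8) fires=3
i=5 t=3 v=3: DROP (t<9-4); WM=9
i=6 t=10 v=5: → [8,16); WM=9
i=7 t=14 v=6: → [8,16); WM=13
i=8 t=19 v=3: → [16,24); WM=18; [8,16) fires=3
i=9 t=20 v=9: → [16,24); WM=19
i=10 t=15 v=3: → [8,16); WM=19
i=11 t=32 v=3: → [32,40); WM=31; [16,24) fires=2

5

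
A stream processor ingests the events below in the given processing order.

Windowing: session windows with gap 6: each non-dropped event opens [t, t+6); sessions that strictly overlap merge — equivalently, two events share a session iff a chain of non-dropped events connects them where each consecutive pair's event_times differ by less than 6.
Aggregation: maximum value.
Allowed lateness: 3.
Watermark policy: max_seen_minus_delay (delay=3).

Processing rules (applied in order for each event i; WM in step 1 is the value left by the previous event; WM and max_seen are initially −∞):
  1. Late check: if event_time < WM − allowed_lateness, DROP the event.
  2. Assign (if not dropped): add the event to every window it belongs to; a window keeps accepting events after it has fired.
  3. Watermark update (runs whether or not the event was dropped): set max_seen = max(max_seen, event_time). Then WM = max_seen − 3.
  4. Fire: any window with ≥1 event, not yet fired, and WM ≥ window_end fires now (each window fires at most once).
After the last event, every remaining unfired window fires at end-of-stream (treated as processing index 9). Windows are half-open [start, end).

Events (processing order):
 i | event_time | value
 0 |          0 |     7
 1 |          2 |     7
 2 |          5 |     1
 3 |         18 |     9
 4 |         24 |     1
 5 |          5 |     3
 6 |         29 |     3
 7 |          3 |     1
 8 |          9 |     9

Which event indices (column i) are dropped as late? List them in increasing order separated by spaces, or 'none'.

i=0 t=0 v=7: → [0,6); WM=-3
i=1 t=2 v=7: → [0,8); WM=-1
i=2 t=5 v=1: → [0,11); WM=2
i=3 t=18 v=9: → [18,24); WM=15
i=4 t=24 v=1: → [24,30); WM=21
i=5 t=5 v=3: DROP (t<21-3); WM=21
i=6 t=29 v=3: → [24,35); WM=26
i=7 t=3 v=1: DROP (t<26-3); WM=26
i=8 t=9 v=9: DROP (t<26-3); WM=26

5 7 8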